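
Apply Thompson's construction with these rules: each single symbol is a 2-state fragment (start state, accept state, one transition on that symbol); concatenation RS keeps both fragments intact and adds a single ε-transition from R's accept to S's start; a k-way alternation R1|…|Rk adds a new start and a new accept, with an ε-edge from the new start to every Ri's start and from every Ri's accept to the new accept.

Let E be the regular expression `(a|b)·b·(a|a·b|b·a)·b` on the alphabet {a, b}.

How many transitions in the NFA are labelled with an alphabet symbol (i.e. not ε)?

9

Recursing over subexpressions:
Each of the 9 symbol leaves contributes exactly 1 symbol transition.
  a|b = 2 symbol transitions
  a·b = 2 symbol transitions
  b·a = 2 symbol transitions
  a|a·b|b·a = 5 symbol transitions
  (a|b)·b·(a|a·b|b·a)·b = 9 symbol transitions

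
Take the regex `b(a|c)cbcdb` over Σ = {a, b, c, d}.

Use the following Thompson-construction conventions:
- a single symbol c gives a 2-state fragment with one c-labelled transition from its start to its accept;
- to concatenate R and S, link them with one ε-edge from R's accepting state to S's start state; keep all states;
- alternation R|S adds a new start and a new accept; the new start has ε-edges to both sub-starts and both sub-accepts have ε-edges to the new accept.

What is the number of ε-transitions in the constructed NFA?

10

Building bottom-up:
Each of the 8 symbol leaves contributes 0 ε-transitions.
  a|c — 4 ε-transitions
  b(a|c)cbcdb — 10 ε-transitions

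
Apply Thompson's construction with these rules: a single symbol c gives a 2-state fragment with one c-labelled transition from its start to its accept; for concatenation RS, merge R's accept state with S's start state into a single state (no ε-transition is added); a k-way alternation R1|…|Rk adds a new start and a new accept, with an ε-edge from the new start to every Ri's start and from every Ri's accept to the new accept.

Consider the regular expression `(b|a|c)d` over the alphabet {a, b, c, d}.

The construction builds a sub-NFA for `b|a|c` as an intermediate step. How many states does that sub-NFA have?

8

Fragment for `b|a|c`:
Each of the 3 symbol leaves contributes a 2-state fragment.
  b|a|c — 8 states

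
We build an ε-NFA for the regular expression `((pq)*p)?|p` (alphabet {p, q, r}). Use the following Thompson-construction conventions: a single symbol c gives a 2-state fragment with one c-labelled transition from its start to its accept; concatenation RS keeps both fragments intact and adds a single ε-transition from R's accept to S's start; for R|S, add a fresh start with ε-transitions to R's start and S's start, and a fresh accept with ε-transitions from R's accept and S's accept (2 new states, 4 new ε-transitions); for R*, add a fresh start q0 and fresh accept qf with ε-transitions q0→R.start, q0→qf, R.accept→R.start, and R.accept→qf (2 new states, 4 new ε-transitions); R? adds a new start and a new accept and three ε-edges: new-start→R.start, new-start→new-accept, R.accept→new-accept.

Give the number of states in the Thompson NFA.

Recursing over subexpressions:
Each of the 4 symbol leaves contributes a 2-state fragment.
  pq → 4 states
  (pq)* → 6 states
  (pq)*p → 8 states
  ((pq)*p)? → 10 states
  ((pq)*p)?|p → 14 states

14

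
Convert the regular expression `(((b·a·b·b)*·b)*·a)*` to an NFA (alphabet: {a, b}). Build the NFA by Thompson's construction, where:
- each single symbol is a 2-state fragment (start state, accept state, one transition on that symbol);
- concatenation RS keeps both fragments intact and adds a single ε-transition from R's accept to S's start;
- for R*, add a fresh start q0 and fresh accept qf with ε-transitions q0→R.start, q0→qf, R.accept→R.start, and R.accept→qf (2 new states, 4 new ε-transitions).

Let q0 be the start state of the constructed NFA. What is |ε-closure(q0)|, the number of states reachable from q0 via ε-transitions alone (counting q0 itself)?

9

Work bottom-up. For each fragment F, track |ε-closure(F.start)| and whether F's accept lies in that closure (i.e. whether F accepts ε). A single-symbol fragment has closure size 1 and does not accept ε.
  b·a·b·b : same as the first factor's closure: |ε-closure| = 1
  (b·a·b·b)* : |ε-closure| = 1 (new start) + 1 (body) + 1 (new accept) = 3
  (b·a·b·b)*·b : |ε-closure| = 3 + 1 = 4 (closure spills across the concat boundary because the left factor accepts ε)
  ((b·a·b·b)*·b)* : the star's fresh start ε-reaches both the body's start and the fresh accept: |ε-closure| = 2 + 4 = 6
  ((b·a·b·b)*·b)*·a : the left operand accepts ε, so the closure extends into the next operand (via the concat ε-link); |ε-closure| = 6 + 1 = 7
  (((b·a·b·b)*·b)*·a)* : new start has ε-edges to the inner start and to the new accept, so |ε-closure| = 2 + 7 = 9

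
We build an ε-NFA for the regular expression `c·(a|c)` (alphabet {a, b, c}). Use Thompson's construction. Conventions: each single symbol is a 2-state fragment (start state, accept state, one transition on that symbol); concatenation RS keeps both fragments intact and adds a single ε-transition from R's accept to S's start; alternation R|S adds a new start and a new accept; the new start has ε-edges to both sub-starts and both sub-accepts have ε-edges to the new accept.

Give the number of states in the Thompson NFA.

Recursing over subexpressions:
Each of the 3 symbol leaves contributes a 2-state fragment.
  a|c — 6 states
  c·(a|c) — 8 states

8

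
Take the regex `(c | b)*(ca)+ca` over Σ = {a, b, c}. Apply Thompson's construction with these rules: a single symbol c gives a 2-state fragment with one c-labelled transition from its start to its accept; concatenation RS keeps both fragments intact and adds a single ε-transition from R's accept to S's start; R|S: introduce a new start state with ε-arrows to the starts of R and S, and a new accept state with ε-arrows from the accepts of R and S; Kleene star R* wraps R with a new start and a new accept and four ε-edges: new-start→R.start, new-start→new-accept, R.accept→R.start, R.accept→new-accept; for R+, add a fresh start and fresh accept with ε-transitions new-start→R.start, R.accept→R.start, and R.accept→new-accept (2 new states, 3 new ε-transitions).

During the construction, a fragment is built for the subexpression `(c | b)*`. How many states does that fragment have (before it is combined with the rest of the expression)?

Fragment for `(c | b)*`:
Each of the 2 symbol leaves contributes a 2-state fragment.
  c | b : 6 states
  (c | b)* : 8 states

8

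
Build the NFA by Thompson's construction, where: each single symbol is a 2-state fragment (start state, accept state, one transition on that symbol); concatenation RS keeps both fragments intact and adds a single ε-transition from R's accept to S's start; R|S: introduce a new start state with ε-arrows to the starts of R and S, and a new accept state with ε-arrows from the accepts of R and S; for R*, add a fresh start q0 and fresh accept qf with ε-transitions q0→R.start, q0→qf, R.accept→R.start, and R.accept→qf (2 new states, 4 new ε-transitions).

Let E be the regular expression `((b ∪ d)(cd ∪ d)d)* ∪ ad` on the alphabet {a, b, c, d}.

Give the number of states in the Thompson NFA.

Building bottom-up:
Each of the 8 symbol leaves contributes a 2-state fragment.
  b ∪ d → 6 states
  cd → 4 states
  cd ∪ d → 8 states
  (b ∪ d)(cd ∪ d)d → 16 states
  ((b ∪ d)(cd ∪ d)d)* → 18 states
  ad → 4 states
  ((b ∪ d)(cd ∪ d)d)* ∪ ad → 24 states

24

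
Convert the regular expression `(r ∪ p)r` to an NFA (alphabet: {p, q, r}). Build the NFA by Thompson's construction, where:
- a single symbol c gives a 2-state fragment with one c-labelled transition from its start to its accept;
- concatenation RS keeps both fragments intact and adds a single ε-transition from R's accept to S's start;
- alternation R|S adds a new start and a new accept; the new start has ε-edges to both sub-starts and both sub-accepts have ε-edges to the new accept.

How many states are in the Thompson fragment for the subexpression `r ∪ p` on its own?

6

Fragment for `r ∪ p`:
Each of the 2 symbol leaves contributes a 2-state fragment.
  r ∪ p → 6 states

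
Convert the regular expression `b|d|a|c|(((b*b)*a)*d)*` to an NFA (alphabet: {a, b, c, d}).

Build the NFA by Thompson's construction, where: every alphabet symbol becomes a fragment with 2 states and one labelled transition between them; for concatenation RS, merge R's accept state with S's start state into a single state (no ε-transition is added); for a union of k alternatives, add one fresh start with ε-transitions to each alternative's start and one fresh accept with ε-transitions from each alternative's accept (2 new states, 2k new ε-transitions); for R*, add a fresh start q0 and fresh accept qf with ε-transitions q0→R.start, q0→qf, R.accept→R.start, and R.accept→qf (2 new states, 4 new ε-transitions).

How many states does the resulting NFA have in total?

Bottom-up over the parse tree:
Each of the 8 symbol leaves contributes a 2-state fragment.
  b* : 4 states
  b*b : 5 states
  (b*b)* : 7 states
  (b*b)*a : 8 states
  ((b*b)*a)* : 10 states
  ((b*b)*a)*d : 11 states
  (((b*b)*a)*d)* : 13 states
  b|d|a|c|(((b*b)*a)*d)* : 23 states

23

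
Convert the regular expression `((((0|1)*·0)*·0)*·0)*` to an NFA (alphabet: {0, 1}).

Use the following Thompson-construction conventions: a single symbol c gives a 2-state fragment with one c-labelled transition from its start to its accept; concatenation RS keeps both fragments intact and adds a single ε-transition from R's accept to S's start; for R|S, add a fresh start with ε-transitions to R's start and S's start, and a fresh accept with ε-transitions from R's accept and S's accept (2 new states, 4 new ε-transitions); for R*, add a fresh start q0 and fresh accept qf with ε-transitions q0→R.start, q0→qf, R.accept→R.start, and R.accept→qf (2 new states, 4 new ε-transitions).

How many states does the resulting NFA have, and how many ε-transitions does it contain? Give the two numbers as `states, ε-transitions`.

Recursing over subexpressions:
Each of the 5 symbol leaves contributes 2 states and 0 ε-transitions.
  0|1 : 6 states, 4 ε-transitions
  (0|1)* : 8 states, 8 ε-transitions
  (0|1)*·0 : 10 states, 9 ε-transitions
  ((0|1)*·0)* : 12 states, 13 ε-transitions
  ((0|1)*·0)*·0 : 14 states, 14 ε-transitions
  (((0|1)*·0)*·0)* : 16 states, 18 ε-transitions
  (((0|1)*·0)*·0)*·0 : 18 states, 19 ε-transitions
  ((((0|1)*·0)*·0)*·0)* : 20 states, 23 ε-transitions

20, 23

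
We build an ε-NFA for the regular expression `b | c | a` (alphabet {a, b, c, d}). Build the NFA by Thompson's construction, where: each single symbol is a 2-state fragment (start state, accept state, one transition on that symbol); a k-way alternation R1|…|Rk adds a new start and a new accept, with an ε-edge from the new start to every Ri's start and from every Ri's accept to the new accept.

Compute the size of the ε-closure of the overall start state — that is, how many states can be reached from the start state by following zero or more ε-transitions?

Work bottom-up. For each fragment F, track |ε-closure(F.start)| and whether F's accept lies in that closure (i.e. whether F accepts ε). A single-symbol fragment has closure size 1 and does not accept ε.
  b | c | a — C = 1 + 1 + 1 + 1 = 4 (the new accept is not ε-reachable since no branch accepts ε)

4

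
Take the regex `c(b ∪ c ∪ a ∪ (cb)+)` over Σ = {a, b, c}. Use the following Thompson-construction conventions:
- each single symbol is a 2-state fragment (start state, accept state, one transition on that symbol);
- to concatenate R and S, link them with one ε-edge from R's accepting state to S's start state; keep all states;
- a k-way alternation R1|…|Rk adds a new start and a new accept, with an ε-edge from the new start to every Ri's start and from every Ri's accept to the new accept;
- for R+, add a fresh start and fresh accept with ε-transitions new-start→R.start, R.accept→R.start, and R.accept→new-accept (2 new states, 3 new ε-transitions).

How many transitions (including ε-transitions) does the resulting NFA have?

19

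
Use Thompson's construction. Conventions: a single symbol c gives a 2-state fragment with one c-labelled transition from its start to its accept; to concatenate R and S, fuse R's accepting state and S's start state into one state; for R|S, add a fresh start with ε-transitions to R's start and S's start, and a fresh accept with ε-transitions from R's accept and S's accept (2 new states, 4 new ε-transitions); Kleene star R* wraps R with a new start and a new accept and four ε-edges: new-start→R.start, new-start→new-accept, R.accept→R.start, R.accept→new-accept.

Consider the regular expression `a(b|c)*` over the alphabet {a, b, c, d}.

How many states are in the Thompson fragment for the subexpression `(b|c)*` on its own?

Fragment for `(b|c)*`:
Each of the 2 symbol leaves contributes a 2-state fragment.
  b|c = 6 states
  (b|c)* = 8 states

8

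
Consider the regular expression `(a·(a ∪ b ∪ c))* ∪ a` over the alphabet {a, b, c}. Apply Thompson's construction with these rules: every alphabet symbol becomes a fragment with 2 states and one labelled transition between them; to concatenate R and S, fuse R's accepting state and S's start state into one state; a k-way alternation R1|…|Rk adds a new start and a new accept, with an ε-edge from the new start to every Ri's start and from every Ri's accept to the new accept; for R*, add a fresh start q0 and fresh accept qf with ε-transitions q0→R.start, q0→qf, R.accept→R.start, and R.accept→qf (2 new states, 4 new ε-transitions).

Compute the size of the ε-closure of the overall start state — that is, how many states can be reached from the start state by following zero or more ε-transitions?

6

Let C(F) = |ε-closure(F.start)| within fragment F, and note whether F accepts ε. Symbol fragments have C = 1 and do not accept ε. Then:
  a ∪ b ∪ c — |closure| = 1 + 1 + 1 + 1 = 4 (the new accept is not ε-reachable since no branch accepts ε)
  a·(a ∪ b ∪ c) — |closure| equals the left operand's closure size = 1 (its accept is not ε-reachable, so the closure stops there)
  (a·(a ∪ b ∪ c))* — the star's fresh start ε-reaches both the body's start and the fresh accept: |closure| = 2 + 1 = 3
  (a·(a ∪ b ∪ c))* ∪ a — |closure| = 1 (new start) + (3 + 1) + 1 (new accept, since some branch ε-reaches its own accept) = 6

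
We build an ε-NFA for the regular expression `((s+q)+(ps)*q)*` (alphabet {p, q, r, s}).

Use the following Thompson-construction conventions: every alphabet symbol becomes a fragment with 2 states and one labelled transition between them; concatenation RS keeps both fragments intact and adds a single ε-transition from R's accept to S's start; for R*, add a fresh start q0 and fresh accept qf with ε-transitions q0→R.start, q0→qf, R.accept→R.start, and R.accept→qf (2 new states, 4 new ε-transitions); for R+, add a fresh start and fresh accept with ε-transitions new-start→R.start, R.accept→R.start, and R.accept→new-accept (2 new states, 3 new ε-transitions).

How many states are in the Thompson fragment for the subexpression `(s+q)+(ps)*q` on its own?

16

Fragment for `(s+q)+(ps)*q`:
Each of the 5 symbol leaves contributes a 2-state fragment.
  s+ = 4 states
  s+q = 6 states
  (s+q)+ = 8 states
  ps = 4 states
  (ps)* = 6 states
  (s+q)+(ps)*q = 16 states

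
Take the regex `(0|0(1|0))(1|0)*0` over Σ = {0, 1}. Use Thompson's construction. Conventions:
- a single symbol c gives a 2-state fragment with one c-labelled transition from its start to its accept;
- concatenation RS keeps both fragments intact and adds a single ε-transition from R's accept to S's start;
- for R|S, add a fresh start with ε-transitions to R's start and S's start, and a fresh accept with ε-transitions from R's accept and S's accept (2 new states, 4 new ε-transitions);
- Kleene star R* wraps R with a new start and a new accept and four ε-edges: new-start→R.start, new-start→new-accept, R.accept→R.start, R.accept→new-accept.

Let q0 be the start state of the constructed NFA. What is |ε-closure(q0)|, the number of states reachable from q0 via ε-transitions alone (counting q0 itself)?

Work bottom-up. For each fragment F, track |ε-closure(F.start)| and whether F's accept lies in that closure (i.e. whether F accepts ε). A single-symbol fragment has closure size 1 and does not accept ε.
  1|0 → |ε-closure| = 1 + 1 + 1 = 3 (the new accept is not ε-reachable since no branch accepts ε)
  0(1|0) → same as the first factor's closure: |ε-closure| = 1
  0|0(1|0) → new start ε-reaches every alternative's start; none of them accept ε, so the new accept is not reached: |ε-closure| = 1 + 1 + 1 = 3
  1|0 → |ε-closure| = 1 + 1 + 1 = 3 (the new accept is not ε-reachable since no branch accepts ε)
  (1|0)* → new start has ε-edges to the inner start and to the new accept, so |ε-closure| = 2 + 3 = 5
  (0|0(1|0))(1|0)*0 → same as the first factor's closure: |ε-closure| = 3

3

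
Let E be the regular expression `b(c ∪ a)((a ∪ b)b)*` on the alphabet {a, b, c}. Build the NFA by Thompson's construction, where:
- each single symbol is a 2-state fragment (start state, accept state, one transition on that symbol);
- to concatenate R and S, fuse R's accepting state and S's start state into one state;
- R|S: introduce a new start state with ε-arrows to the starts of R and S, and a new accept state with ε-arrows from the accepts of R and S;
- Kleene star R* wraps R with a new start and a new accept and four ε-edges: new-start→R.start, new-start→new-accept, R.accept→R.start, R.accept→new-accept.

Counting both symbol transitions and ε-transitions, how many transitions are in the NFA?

18

Recursing over subexpressions:
Each of the 6 symbol leaves contributes 1 transition (1 symbol, 0 ε).
  c ∪ a = 6 transitions (2 symbol, 4 ε)
  a ∪ b = 6 transitions (2 symbol, 4 ε)
  (a ∪ b)b = 7 transitions (3 symbol, 4 ε)
  ((a ∪ b)b)* = 11 transitions (3 symbol, 8 ε)
  b(c ∪ a)((a ∪ b)b)* = 18 transitions (6 symbol, 12 ε)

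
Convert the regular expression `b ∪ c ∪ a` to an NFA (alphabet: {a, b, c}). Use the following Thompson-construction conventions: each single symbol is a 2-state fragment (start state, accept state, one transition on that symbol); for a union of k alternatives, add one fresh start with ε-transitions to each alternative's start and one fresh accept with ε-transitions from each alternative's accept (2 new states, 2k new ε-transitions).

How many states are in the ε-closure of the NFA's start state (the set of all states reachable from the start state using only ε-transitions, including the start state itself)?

4

Compute the ε-closure size of each fragment's start state recursively; a symbol fragment's start has no outgoing ε-edge, so its closure is just itself (size 1).
  b ∪ c ∪ a → |closure| = 1 + 1 + 1 + 1 = 4 (the new accept is not ε-reachable since no branch accepts ε)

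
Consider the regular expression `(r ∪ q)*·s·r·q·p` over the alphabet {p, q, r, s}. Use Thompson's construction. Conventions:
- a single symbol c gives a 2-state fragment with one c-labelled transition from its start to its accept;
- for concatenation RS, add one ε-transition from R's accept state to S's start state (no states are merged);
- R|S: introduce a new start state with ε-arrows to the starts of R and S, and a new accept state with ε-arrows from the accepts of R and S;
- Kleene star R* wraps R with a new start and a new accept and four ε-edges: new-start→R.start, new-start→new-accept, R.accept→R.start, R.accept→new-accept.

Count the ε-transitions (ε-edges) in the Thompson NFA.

Building bottom-up:
Each of the 6 symbol leaves contributes 0 ε-transitions.
  r ∪ q — 4 ε-transitions
  (r ∪ q)* — 8 ε-transitions
  (r ∪ q)*·s·r·q·p — 12 ε-transitions

12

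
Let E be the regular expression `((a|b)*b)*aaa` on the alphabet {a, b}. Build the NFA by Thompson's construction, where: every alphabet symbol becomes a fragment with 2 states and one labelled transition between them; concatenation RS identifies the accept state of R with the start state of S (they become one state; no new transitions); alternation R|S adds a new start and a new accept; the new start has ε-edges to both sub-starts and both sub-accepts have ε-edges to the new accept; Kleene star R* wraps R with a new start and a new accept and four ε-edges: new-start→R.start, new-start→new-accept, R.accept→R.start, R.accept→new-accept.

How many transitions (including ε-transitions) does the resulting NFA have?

18

Building bottom-up:
Each of the 6 symbol leaves contributes 1 transition (1 symbol, 0 ε).
  a|b = 6 transitions (2 symbol, 4 ε)
  (a|b)* = 10 transitions (2 symbol, 8 ε)
  (a|b)*b = 11 transitions (3 symbol, 8 ε)
  ((a|b)*b)* = 15 transitions (3 symbol, 12 ε)
  ((a|b)*b)*aaa = 18 transitions (6 symbol, 12 ε)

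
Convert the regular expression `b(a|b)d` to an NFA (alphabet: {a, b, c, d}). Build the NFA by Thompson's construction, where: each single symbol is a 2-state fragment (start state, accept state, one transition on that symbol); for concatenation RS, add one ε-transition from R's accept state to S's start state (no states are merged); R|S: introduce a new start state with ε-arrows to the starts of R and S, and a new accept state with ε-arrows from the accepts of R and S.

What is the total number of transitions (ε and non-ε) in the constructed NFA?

10

By structural recursion:
Each of the 4 symbol leaves contributes 1 transition (1 symbol, 0 ε).
  a|b = 6 transitions (2 symbol, 4 ε)
  b(a|b)d = 10 transitions (4 symbol, 6 ε)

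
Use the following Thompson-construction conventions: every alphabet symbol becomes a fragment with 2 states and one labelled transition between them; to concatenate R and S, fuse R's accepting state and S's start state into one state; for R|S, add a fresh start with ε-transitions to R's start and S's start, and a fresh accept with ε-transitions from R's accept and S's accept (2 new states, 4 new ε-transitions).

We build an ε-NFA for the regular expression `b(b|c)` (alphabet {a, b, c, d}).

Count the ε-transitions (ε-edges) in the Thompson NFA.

4

Recursing over subexpressions:
Each of the 3 symbol leaves contributes 0 ε-transitions.
  b|c = 4 ε-transitions
  b(b|c) = 4 ε-transitions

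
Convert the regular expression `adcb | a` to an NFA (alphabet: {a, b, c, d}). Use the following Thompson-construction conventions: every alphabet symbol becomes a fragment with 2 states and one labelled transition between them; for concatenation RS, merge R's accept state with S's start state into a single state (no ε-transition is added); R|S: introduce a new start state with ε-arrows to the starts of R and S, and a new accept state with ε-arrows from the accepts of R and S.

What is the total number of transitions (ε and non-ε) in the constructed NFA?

Building bottom-up:
Each of the 5 symbol leaves contributes 1 transition (1 symbol, 0 ε).
  adcb = 4 transitions (4 symbol, 0 ε)
  adcb | a = 9 transitions (5 symbol, 4 ε)

9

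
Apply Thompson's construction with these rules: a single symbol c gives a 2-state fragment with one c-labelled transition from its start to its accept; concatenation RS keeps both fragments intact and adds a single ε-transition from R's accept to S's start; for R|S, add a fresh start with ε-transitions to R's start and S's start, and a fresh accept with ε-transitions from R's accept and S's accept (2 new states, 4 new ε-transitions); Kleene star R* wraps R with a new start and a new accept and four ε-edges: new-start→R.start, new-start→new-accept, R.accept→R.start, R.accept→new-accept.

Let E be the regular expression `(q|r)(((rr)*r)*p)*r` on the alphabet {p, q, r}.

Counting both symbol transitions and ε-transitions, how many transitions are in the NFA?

Bottom-up over the parse tree:
Each of the 7 symbol leaves contributes 1 transition (1 symbol, 0 ε).
  q|r = 6 transitions (2 symbol, 4 ε)
  rr = 3 transitions (2 symbol, 1 ε)
  (rr)* = 7 transitions (2 symbol, 5 ε)
  (rr)*r = 9 transitions (3 symbol, 6 ε)
  ((rr)*r)* = 13 transitions (3 symbol, 10 ε)
  ((rr)*r)*p = 15 transitions (4 symbol, 11 ε)
  (((rr)*r)*p)* = 19 transitions (4 symbol, 15 ε)
  (q|r)(((rr)*r)*p)*r = 28 transitions (7 symbol, 21 ε)

28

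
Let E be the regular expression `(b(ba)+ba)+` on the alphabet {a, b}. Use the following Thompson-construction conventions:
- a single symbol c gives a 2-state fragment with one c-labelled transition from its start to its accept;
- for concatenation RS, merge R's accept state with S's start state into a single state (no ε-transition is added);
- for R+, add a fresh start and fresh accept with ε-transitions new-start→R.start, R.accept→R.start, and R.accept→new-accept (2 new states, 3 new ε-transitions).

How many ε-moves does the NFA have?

Recursing over subexpressions:
Each of the 5 symbol leaves contributes 0 ε-transitions.
  ba = 0 ε-transitions
  (ba)+ = 3 ε-transitions
  b(ba)+ba = 3 ε-transitions
  (b(ba)+ba)+ = 6 ε-transitions

6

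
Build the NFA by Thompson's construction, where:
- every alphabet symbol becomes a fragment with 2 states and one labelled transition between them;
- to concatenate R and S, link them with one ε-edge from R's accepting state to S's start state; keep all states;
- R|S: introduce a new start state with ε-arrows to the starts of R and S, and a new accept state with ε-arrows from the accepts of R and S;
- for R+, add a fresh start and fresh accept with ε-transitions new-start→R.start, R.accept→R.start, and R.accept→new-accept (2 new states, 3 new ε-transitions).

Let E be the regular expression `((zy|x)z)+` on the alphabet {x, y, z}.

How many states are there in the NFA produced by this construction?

12

Recursing over subexpressions:
Each of the 4 symbol leaves contributes a 2-state fragment.
  zy → 4 states
  zy|x → 8 states
  (zy|x)z → 10 states
  ((zy|x)z)+ → 12 states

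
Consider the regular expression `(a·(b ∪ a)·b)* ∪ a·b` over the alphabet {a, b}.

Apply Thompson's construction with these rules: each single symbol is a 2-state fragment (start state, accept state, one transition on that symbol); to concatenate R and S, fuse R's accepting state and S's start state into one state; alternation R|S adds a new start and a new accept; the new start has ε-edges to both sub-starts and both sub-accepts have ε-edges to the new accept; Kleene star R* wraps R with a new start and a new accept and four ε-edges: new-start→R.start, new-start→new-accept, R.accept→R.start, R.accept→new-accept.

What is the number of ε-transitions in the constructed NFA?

By structural recursion:
Each of the 6 symbol leaves contributes 0 ε-transitions.
  b ∪ a = 4 ε-transitions
  a·(b ∪ a)·b = 4 ε-transitions
  (a·(b ∪ a)·b)* = 8 ε-transitions
  a·b = 0 ε-transitions
  (a·(b ∪ a)·b)* ∪ a·b = 12 ε-transitions

12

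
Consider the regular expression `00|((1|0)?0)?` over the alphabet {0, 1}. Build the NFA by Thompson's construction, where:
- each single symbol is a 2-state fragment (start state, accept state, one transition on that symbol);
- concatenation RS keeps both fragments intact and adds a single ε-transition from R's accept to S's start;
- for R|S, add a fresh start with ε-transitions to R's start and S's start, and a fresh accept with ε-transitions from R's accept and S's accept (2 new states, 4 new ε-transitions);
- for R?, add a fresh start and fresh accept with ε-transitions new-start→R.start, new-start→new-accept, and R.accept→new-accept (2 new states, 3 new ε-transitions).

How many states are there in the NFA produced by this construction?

Building bottom-up:
Each of the 5 symbol leaves contributes a 2-state fragment.
  00 : 4 states
  1|0 : 6 states
  (1|0)? : 8 states
  (1|0)?0 : 10 states
  ((1|0)?0)? : 12 states
  00|((1|0)?0)? : 18 states

18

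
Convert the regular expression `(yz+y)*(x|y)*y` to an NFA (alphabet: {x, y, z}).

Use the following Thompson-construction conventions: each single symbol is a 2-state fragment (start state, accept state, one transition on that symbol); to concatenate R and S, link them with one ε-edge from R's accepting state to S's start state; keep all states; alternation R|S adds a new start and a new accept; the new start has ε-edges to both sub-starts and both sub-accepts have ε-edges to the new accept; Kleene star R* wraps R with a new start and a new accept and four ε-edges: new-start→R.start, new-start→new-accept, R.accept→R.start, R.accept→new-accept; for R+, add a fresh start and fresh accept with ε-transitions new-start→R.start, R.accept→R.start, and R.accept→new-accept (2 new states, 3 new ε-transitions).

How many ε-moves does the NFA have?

Recursing over subexpressions:
Each of the 6 symbol leaves contributes 0 ε-transitions.
  z+ = 3 ε-transitions
  yz+y = 5 ε-transitions
  (yz+y)* = 9 ε-transitions
  x|y = 4 ε-transitions
  (x|y)* = 8 ε-transitions
  (yz+y)*(x|y)*y = 19 ε-transitions

19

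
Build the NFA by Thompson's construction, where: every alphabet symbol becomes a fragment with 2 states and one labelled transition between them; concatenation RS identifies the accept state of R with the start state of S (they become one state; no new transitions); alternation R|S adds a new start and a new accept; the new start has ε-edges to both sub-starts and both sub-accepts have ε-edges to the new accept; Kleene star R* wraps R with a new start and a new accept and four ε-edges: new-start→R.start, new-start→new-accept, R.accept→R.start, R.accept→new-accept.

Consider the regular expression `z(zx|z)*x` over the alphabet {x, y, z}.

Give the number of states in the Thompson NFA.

Recursing over subexpressions:
Each of the 5 symbol leaves contributes a 2-state fragment.
  zx = 3 states
  zx|z = 7 states
  (zx|z)* = 9 states
  z(zx|z)*x = 11 states

11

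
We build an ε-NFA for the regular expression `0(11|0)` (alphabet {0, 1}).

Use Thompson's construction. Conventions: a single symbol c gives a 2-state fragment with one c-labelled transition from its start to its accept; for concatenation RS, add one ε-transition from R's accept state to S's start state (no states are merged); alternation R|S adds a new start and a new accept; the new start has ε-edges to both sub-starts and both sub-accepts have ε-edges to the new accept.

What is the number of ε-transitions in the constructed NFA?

6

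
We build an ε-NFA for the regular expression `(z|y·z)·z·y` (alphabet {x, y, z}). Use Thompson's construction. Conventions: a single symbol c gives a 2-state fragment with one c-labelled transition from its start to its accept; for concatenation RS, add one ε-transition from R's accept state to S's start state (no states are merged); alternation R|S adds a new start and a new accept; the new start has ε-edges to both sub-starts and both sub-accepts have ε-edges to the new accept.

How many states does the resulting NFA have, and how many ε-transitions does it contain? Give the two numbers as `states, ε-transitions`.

12, 7

Bottom-up over the parse tree:
Each of the 5 symbol leaves contributes 2 states and 0 ε-transitions.
  y·z — 4 states, 1 ε-transition
  z|y·z — 8 states, 5 ε-transitions
  (z|y·z)·z·y — 12 states, 7 ε-transitions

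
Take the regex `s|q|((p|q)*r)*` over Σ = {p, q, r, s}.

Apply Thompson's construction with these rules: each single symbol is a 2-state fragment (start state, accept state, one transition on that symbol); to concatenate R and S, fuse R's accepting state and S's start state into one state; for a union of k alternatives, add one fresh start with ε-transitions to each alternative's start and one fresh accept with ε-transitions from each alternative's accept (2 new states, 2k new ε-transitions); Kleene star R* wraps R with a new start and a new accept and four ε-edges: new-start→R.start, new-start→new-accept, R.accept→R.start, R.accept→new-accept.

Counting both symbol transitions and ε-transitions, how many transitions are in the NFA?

23

By structural recursion:
Each of the 5 symbol leaves contributes 1 transition (1 symbol, 0 ε).
  p|q : 6 transitions (2 symbol, 4 ε)
  (p|q)* : 10 transitions (2 symbol, 8 ε)
  (p|q)*r : 11 transitions (3 symbol, 8 ε)
  ((p|q)*r)* : 15 transitions (3 symbol, 12 ε)
  s|q|((p|q)*r)* : 23 transitions (5 symbol, 18 ε)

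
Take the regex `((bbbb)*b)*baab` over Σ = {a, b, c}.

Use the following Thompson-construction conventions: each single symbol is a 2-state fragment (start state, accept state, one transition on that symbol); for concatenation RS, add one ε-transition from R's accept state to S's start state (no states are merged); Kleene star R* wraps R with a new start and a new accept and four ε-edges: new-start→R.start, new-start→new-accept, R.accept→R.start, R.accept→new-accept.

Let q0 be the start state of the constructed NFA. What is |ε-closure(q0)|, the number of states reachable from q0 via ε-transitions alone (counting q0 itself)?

7

Work bottom-up. For each fragment F, track |ε-closure(F.start)| and whether F's accept lies in that closure (i.e. whether F accepts ε). A single-symbol fragment has closure size 1 and does not accept ε.
  bbbb → |closure| equals the left operand's closure size = 1 (its accept is not ε-reachable, so the closure stops there)
  (bbbb)* → new start has ε-edges to the inner start and to the new accept, so |closure| = 2 + 1 = 3
  (bbbb)*b → |closure| = 3 + 1 = 4 (closure spills across the concat boundary because the left factor accepts ε)
  ((bbbb)*b)* → |closure| = 1 (new start) + 4 (body) + 1 (new accept) = 6
  ((bbbb)*b)*baab → |closure| = 6 + 1 = 7 (closure spills across the concat boundary because the left factor accepts ε)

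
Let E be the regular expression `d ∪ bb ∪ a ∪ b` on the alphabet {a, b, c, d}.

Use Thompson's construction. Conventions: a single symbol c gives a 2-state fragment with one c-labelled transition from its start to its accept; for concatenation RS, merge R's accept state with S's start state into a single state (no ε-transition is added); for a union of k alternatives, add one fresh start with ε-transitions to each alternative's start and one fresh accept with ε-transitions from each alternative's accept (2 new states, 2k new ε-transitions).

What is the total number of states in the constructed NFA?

Building bottom-up:
Each of the 5 symbol leaves contributes a 2-state fragment.
  bb = 3 states
  d ∪ bb ∪ a ∪ b = 11 states

11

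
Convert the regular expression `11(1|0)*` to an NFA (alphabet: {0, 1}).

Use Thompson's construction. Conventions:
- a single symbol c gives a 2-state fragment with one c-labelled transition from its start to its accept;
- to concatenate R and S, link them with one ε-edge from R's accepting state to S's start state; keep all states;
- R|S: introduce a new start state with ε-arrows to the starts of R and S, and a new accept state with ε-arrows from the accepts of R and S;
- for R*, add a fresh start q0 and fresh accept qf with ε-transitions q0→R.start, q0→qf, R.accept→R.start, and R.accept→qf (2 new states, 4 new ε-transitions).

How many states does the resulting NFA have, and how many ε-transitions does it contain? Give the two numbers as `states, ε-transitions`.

12, 10

Building bottom-up:
Each of the 4 symbol leaves contributes 2 states and 0 ε-transitions.
  1|0 = 6 states, 4 ε-transitions
  (1|0)* = 8 states, 8 ε-transitions
  11(1|0)* = 12 states, 10 ε-transitions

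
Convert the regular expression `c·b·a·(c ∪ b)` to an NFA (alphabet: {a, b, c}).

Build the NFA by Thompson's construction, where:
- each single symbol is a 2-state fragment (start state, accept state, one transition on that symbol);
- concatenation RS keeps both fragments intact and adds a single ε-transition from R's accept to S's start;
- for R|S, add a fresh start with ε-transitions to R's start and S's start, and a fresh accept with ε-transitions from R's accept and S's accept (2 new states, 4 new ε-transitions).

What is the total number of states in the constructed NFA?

12

Bottom-up over the parse tree:
Each of the 5 symbol leaves contributes a 2-state fragment.
  c ∪ b = 6 states
  c·b·a·(c ∪ b) = 12 states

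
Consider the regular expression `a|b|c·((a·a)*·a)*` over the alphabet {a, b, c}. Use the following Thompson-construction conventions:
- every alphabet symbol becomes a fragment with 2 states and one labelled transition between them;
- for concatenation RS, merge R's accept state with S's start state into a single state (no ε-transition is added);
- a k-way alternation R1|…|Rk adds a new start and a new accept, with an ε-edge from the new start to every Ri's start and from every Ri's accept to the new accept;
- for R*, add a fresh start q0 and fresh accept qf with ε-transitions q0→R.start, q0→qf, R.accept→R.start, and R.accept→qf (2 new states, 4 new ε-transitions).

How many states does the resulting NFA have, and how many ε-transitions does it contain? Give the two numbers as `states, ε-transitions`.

15, 14

By structural recursion:
Each of the 6 symbol leaves contributes 2 states and 0 ε-transitions.
  a·a : 3 states, 0 ε-transitions
  (a·a)* : 5 states, 4 ε-transitions
  (a·a)*·a : 6 states, 4 ε-transitions
  ((a·a)*·a)* : 8 states, 8 ε-transitions
  c·((a·a)*·a)* : 9 states, 8 ε-transitions
  a|b|c·((a·a)*·a)* : 15 states, 14 ε-transitions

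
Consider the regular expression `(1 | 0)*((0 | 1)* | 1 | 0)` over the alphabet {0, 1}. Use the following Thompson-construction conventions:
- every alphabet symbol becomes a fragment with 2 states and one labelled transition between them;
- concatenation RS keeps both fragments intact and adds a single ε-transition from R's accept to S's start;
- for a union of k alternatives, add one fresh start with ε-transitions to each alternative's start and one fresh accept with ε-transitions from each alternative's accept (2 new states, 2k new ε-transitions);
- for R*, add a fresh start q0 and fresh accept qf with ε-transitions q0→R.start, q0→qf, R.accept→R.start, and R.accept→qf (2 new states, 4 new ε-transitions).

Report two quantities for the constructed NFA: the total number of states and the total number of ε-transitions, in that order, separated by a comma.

Per subexpression:
Each of the 6 symbol leaves contributes 2 states and 0 ε-transitions.
  1 | 0 = 6 states, 4 ε-transitions
  (1 | 0)* = 8 states, 8 ε-transitions
  0 | 1 = 6 states, 4 ε-transitions
  (0 | 1)* = 8 states, 8 ε-transitions
  (0 | 1)* | 1 | 0 = 14 states, 14 ε-transitions
  (1 | 0)*((0 | 1)* | 1 | 0) = 22 states, 23 ε-transitions

22, 23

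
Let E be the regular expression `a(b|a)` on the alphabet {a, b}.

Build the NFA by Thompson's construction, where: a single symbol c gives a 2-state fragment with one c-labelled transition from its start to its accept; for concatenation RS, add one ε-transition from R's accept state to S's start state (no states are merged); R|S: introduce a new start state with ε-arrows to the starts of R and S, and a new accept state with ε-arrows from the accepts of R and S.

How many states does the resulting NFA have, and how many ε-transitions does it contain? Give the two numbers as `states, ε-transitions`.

Per subexpression:
Each of the 3 symbol leaves contributes 2 states and 0 ε-transitions.
  b|a → 6 states, 4 ε-transitions
  a(b|a) → 8 states, 5 ε-transitions

8, 5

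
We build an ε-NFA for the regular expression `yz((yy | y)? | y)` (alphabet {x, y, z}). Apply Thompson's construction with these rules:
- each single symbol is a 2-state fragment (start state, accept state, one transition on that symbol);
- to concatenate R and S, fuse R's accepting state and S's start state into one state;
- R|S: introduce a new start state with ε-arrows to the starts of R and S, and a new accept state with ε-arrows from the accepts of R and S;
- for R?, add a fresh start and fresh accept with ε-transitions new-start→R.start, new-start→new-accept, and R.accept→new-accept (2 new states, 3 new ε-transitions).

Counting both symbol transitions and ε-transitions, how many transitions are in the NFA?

Bottom-up over the parse tree:
Each of the 6 symbol leaves contributes 1 transition (1 symbol, 0 ε).
  yy = 2 transitions (2 symbol, 0 ε)
  yy | y = 7 transitions (3 symbol, 4 ε)
  (yy | y)? = 10 transitions (3 symbol, 7 ε)
  (yy | y)? | y = 15 transitions (4 symbol, 11 ε)
  yz((yy | y)? | y) = 17 transitions (6 symbol, 11 ε)

17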